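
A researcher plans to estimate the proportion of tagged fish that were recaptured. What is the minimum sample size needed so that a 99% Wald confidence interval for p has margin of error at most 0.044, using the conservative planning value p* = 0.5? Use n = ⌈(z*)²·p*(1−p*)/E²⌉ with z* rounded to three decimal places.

n = 857

The 99% critical value is z* = 2.576.
p*(1−p*) = 0.2500.
(z*)²·p*(1−p*)/E² = 6.635776·0.2500/0.001936 = 856.893.
Rounding up, n = 857.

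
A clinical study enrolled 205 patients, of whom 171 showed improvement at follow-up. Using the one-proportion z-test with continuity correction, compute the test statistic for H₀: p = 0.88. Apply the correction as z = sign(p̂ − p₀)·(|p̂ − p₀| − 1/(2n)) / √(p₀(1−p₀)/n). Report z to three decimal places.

z = -1.913

The sample proportion is 171/205 = 0.83415. p̂ − p₀ = -0.045854.
1/(2n) = 0.002439.
Corrected numerator: |-0.045854| − 0.002439 = 0.043415.
Under H₀, SE = √(p₀(1−p₀)/n) = √(0.88·0.12/205) = √0.000515122 = 0.022696.
z = (−)0.043415/0.022696 = -1.913.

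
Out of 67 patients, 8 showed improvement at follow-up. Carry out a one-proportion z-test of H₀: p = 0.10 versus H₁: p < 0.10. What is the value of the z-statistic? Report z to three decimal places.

Sample proportion p̂ = 8/67 = 0.11940.
SE₀ = √(0.10·0.90/67) = 0.036651.
z = (p̂ − p₀)/SE = (0.11940 − 0.10)/0.036651 = 0.529.

z = 0.529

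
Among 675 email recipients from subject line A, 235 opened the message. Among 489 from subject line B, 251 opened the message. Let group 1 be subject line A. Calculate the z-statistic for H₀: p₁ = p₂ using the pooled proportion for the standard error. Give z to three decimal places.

p̂₁ = 235/675 = 0.34815, p̂₂ = 251/489 = 0.51329.
Pooling: p̂ = 486/1164 = 0.41753.
SE = √[p̂(1−p̂)(1/n₁+1/n₂)] = √[0.41753·0.58247·(1/675+1/489)] ≈ 0.029285.
z = -0.16514/0.029285 = -5.639.

z = -5.639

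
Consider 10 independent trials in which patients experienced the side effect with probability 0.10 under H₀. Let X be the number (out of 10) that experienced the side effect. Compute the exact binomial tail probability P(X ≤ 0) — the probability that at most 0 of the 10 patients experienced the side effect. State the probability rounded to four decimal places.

X ~ Binomial(n=10, p=0.10).
P(X ≤ 0) = C(10,0)·0.10^0·0.90^10.
= 0.348678 = 0.3487.

P = 0.3487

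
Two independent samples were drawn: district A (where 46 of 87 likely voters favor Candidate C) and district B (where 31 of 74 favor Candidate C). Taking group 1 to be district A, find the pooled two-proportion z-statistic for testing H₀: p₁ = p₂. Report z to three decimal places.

Sample proportions: p̂₁ = 46/87 = 0.52874 and p̂₂ = 31/74 = 0.41892.
Pooled p̂ = (46+31)/(87+74) = 77/161 = 0.47826.
SE = √[p̂(1−p̂)(1/n₁+1/n₂)] = √[0.47826·0.52174·(1/87+1/74)] ≈ 0.078994.
z = 0.10982/0.078994 = 1.390.

z = 1.390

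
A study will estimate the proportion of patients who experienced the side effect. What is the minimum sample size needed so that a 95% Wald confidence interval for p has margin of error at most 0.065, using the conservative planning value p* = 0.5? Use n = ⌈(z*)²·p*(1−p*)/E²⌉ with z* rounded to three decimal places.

The 95% critical value is z* = 1.960.
p*(1−p*) = 0.2500.
(z*)²·p*(1−p*)/E² = 3.841600·0.2500/0.004225 = 227.314.
Rounding up, n = 228.

n = 228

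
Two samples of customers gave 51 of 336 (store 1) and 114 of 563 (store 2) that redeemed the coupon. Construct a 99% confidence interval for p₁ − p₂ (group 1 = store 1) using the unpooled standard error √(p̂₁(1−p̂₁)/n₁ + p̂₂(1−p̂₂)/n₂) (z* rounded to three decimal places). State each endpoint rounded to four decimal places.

(-0.1174, 0.0160)

p̂₁ = 51/336 = 0.15179, p̂₂ = 114/563 = 0.20249; p̂₁ − p̂₂ = -0.05070.
SE = √(0.000383175 + 0.000286831) = √0.000670006 = 0.025884.
z* = 2.576 at the 99% level. Margin = 2.576·0.025884 = 0.06668.
So the interval runs from -0.1174 to 0.0160.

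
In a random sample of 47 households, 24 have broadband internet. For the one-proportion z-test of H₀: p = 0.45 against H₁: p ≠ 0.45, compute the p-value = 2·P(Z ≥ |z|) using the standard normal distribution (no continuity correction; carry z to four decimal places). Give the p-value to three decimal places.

With x = 24 successes in n = 47, p̂ = 0.51064.
SE₀ = √(0.45·0.55/47) = 0.072567.
Test statistic (full precision, shown to 4 dp): z = (24/47 − 0.45)/SE₀ ≈ 0.8356.
From the standard normal, 2·P(Z ≥ |z|) = 0.403.

p-value = 0.403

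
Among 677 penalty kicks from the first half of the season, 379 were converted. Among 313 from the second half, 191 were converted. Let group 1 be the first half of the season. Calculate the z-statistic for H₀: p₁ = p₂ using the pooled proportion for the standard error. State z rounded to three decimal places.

p̂₁ = 379/677 = 0.55982, p̂₂ = 191/313 = 0.61022.
Pooled p̂ = (379+191)/(677+313) = 570/990 = 0.57576.
SE = √[p̂(1−p̂)(1/n₁+1/n₂)] = √[0.57576·0.42424·(1/677+1/313)] ≈ 0.033781.
z = (p̂₁ − p̂₂)/SE = (0.55982 − 0.61022)/0.033781 = -0.05040/0.033781 = -1.492.

z = -1.492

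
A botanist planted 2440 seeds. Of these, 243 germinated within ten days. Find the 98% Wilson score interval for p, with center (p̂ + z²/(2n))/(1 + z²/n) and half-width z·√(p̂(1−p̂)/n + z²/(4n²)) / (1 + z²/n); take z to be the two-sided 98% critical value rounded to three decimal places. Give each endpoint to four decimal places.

(0.0864, 0.1146)

Here p̂ = 243/2440 = 0.09959 and z = 2.326 (z² = 5.410276).
1 + z²/n = 1.002217.
Adjusted center: (0.09959 + z²/(2n))/1.002217 = 0.10048.
Radicand: p̂(1−p̂)/n + z²/(4n²) = 0.000036751 + 0.000000227 = 0.000036978.
Half-width = z·√(radicand)/denom = 2.326·0.006081/1.002217 = 0.01411.
So the interval runs from 0.0864 to 0.1146.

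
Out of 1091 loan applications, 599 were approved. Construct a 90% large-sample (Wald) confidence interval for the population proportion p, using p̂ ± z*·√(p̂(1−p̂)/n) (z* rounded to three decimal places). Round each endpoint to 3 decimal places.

(0.524, 0.574)

Sample proportion p̂ = 599/1091 = 0.54904.
SE = √(p̂(1−p̂)/n) = √(0.247595/1091) = 0.015065.
The 90% critical value is z* = 1.645.
Margin of error: 1.645 × 0.015065 = 0.02478.
CI: 0.54904 ± 0.02478 = (0.524, 0.574).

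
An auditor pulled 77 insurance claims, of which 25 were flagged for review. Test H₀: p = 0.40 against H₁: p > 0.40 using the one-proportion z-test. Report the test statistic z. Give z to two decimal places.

z = -1.35

Sample proportion p̂ = 25/77 = 0.32468.
Null standard error: √(0.40·0.60/77) = √0.003116883 = 0.055829.
Test statistic: z = -0.07532/0.055829 = -1.35.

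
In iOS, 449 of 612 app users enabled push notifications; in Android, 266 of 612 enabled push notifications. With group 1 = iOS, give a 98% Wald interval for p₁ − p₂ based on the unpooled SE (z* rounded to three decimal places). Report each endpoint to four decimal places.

p̂₁ = 449/612 = 0.73366, p̂₂ = 266/612 = 0.43464; p̂₁ − p̂₂ = 0.29902.
Unpooled SE = √(p̂₁(1−p̂₁)/n₁ + p̂₂(1−p̂₂)/n₂) = √(0.000319286 + 0.000401517) = 0.026848.
z* = 2.326 at the 98% level. Margin = 2.326·0.026848 = 0.06245.
Interval: 0.29902 ± 0.06245 → (0.2366, 0.3615).

(0.2366, 0.3615)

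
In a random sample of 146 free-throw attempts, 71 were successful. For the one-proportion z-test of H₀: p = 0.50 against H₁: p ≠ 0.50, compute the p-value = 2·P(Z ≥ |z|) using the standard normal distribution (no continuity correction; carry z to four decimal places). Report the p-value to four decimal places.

p-value = 0.7406

Sample proportion p̂ = 71/146 = 0.48630.
SE₀ = √(0.50·0.50/146) = 0.041380.
z = (p̂ − p₀)/SE = (71/146 − 0.50)/0.041380 ≈ -0.3310.
p-value = 2·P(Z ≥ |z|) with z = -0.3310 → 0.7406.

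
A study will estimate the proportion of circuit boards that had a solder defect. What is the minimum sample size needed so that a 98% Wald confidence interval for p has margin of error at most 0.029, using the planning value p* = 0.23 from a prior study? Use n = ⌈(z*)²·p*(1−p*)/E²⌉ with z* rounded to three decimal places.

n = 1140

z* = 2.326 at the 98% level.
p*(1−p*) = 0.1771.
(z*)²·p*(1−p*)/E² = 5.410276·0.1771/0.000841 = 1139.310.
⌈1139.310⌉ = 1140.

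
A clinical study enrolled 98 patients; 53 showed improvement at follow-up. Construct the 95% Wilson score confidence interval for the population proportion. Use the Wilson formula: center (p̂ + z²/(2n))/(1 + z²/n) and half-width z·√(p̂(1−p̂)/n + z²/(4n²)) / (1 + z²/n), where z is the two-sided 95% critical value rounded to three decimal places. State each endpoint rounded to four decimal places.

p̂ = 53/98 = 0.54082; z = 1.960, so z² = 3.841600.
Denominator 1 + z²/n = 1 + 3.841600/98 = 1.039200.
Center = (0.54082 + 0.019600)/1.039200 = 0.53928.
Radicand: p̂(1−p̂)/n + z²/(4n²) = 0.002534021 + 0.000100000 = 0.002634021.
Half-width = z·√(radicand)/denom = 1.960·0.051323/1.039200 = 0.09680.
CI: 0.53928 ± 0.09680 = (0.4425, 0.6361).

(0.4425, 0.6361)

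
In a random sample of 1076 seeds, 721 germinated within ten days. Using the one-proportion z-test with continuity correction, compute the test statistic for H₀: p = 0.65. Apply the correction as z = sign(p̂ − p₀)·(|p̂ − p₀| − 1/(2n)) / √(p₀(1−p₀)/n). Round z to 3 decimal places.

With x = 721 successes in n = 1076, p̂ = 0.67007. p̂ − p₀ = 0.020074.
Continuity correction 1/(2n) = 1/2152 = 0.000465.
Corrected numerator: |0.020074| − 0.000465 = 0.019609.
Under H₀, SE = √(p₀(1−p₀)/n) = √(0.65·0.35/1076) = √0.000211431 = 0.014541.
z = +0.019609/0.014541 = 1.349.

z = 1.349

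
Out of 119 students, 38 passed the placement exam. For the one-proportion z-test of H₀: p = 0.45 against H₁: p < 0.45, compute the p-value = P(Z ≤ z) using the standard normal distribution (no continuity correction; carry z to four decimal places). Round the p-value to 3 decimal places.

p-value = 0.002

The sample proportion is 38/119 = 0.31933.
SE₀ = √(0.45·0.55/119) = 0.045605.
Test statistic (full precision, shown to 4 dp): z = (38/119 − 0.45)/SE₀ ≈ -2.8653.
p-value = P(Z ≤ z) with z = -2.8653 → 0.002.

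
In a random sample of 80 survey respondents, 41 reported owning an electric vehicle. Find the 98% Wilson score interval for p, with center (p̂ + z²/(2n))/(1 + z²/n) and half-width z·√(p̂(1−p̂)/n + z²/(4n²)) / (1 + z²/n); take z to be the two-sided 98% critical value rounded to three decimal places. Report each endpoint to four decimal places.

(0.3859, 0.6375)

p̂ = 41/80 = 0.51250; z = 2.326, so z² = 5.410276.
1 + z²/n = 1.067628.
Adjusted center: (0.51250 + z²/(2n))/1.067628 = 0.51171.
Radicand: p̂(1−p̂)/n + z²/(4n²) = 0.003123047 + 0.000211339 = 0.003334386.
Half-width = 2.326·√0.003334386/1.067628 = 0.12580.
CI: 0.51171 ± 0.12580 = (0.3859, 0.6375).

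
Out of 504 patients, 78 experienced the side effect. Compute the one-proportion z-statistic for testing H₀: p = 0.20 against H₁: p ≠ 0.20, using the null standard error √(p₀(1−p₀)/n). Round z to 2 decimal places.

z = -2.54

With x = 78 successes in n = 504, p̂ = 0.15476.
SE₀ = √(0.20·0.80/504) = 0.017817.
z = (0.15476 − 0.20)/0.017817 = -0.04524/0.017817 = -2.54.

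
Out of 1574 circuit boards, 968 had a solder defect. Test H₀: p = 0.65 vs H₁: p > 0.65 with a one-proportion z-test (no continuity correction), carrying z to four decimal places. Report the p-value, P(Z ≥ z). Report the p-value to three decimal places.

p-value = 0.998

With x = 968 successes in n = 1574, p̂ = 0.61499.
SE₀ = √(0.65·0.35/1574) = 0.012022.
z = (p̂ − p₀)/SE = (968/1574 − 0.65)/0.012022 ≈ -2.9118.
From the standard normal, P(Z ≥ z) = 0.998.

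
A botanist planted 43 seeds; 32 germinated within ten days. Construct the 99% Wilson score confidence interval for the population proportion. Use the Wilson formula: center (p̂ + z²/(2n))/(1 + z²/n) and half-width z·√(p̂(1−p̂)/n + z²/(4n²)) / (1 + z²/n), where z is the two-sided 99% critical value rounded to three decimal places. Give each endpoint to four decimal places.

p̂ = 32/43 = 0.74419; z = 2.576, so z² = 6.635776.
1 + z²/n = 1.154320.
Adjusted center: (0.74419 + z²/(2n))/1.154320 = 0.71154.
Radicand: p̂(1−p̂)/n + z²/(4n²) = 0.004427283 + 0.000897211 = 0.005324494.
Half-width = 2.576·√0.005324494/1.154320 = 0.16284.
Interval: 0.71154 ± 0.16284 → (0.5487, 0.8744).

(0.5487, 0.8744)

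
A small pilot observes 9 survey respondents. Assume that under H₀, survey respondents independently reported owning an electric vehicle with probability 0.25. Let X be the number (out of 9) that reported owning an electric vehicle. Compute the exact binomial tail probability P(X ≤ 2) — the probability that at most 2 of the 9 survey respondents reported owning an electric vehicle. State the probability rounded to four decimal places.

P = 0.6007

X ~ Binomial(n=9, p=0.25).
P(X ≤ 2) = C(9,0)·0.25^0·0.75^9 + C(9,1)·0.25^1·0.75^8 + C(9,2)·0.25^2·0.75^7.
= 0.075085 + 0.225254 + 0.300339 = 0.6007.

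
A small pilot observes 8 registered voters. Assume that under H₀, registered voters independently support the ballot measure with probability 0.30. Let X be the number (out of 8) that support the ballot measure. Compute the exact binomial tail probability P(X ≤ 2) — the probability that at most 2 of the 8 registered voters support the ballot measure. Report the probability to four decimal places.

X ~ Binomial(n=8, p=0.30).
P(X ≤ 2) = C(8,0)·0.30^0·0.70^8 + C(8,1)·0.30^1·0.70^7 + C(8,2)·0.30^2·0.70^6.
= 0.057648 + 0.197650 + 0.296475 = 0.5518.

P = 0.5518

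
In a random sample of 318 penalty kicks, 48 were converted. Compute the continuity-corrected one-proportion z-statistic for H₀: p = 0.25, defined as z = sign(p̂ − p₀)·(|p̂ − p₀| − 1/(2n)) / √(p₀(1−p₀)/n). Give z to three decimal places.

The sample proportion is 48/318 = 0.15094. p̂ − p₀ = -0.099057.
Continuity correction 1/(2n) = 1/636 = 0.001572.
Corrected numerator: |-0.099057| − 0.001572 = 0.097485.
SE₀ = √(0.25·0.75/318) = 0.024282.
z = (−)0.097485/0.024282 = -4.015.

z = -4.015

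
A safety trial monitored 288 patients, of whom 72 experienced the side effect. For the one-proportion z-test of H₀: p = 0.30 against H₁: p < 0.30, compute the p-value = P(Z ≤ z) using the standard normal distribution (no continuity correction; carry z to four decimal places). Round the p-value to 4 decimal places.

With x = 72 successes in n = 288, p̂ = 0.25000.
SE₀ = √(0.30·0.70/288) = 0.027003.
z = (p̂ − p₀)/SE = (72/288 − 0.30)/0.027003 ≈ -1.8516.
p-value = P(Z ≤ z) with z = -1.8516 → 0.0320.

p-value = 0.0320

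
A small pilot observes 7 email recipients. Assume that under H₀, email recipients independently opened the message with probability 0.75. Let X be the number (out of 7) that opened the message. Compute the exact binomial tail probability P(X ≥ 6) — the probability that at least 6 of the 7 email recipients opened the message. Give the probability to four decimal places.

P = 0.4449

X is binomial with n = 7 and p = 0.75.
P(X ≥ 6) = C(7,6)·0.75^6·0.25^1 + C(7,7)·0.75^7·0.25^0.
= 0.311462 + 0.133484 = 0.4449.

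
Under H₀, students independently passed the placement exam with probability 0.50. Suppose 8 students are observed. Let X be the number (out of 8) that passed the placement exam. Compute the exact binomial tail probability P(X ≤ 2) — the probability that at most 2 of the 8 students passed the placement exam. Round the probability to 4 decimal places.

X ~ Binomial(n=8, p=0.50).
P(X ≤ 2) = C(8,0)·0.50^0·0.50^8 + C(8,1)·0.50^1·0.50^7 + C(8,2)·0.50^2·0.50^6.
= 0.003906 + 0.031250 + 0.109375 = 0.1445.

P = 0.1445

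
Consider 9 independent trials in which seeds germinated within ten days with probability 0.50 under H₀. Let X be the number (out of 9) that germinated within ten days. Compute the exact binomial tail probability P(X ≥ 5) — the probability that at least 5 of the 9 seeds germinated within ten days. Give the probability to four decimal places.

P = 0.5000

X is binomial with n = 9 and p = 0.50.
P(X ≥ 5) = Σ_{j=5}^{9} C(9,j)·0.50^j·0.50^{9−j}.
= 0.246094 + 0.164062 + 0.070312 + 0.017578 + 0.001953 = 0.5000.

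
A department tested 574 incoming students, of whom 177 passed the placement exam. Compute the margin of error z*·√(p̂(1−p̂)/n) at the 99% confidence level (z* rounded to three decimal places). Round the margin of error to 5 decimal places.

The sample proportion is 177/574 = 0.30836.
SE = √(p̂(1−p̂)/n) = √(0.213275/574) = 0.019276.
For 99% confidence, z* = 2.576.
ME = 2.576·0.019276 = 0.04965.

ME = 0.04965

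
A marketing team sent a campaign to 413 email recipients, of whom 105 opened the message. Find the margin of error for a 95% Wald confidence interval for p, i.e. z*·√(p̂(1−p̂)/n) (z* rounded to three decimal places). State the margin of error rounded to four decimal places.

ME = 0.0420

The sample proportion is 105/413 = 0.25424.
SE(p̂) = √(0.25424·0.74576/413) = 0.021426.
For 95% confidence, z* = 1.960.
ME = 1.960·0.021426 = 0.0420.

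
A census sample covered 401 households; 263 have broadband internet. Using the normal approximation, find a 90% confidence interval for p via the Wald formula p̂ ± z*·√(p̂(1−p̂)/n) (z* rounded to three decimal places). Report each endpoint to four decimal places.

(0.6168, 0.6949)

p̂ = 263/401 = 0.65586.
Standard error of p̂: √(0.225708/401) = √0.000562862 = 0.023725.
The 90% critical value is z* = 1.645.
Margin of error: 1.645 × 0.023725 = 0.03903.
CI: 0.65586 ± 0.03903 = (0.6168, 0.6949).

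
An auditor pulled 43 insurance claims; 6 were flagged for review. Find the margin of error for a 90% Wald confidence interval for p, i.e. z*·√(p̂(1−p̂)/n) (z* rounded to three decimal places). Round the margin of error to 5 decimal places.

Sample proportion p̂ = 6/43 = 0.13953.
SE = √(p̂(1−p̂)/n) = √(0.120065/43) = 0.052841.
For 90% confidence, z* = 1.645.
So ME = 0.08692.

ME = 0.08692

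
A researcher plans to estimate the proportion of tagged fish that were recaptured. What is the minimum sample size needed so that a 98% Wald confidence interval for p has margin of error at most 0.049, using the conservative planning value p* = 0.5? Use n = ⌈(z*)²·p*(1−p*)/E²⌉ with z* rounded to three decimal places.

z* = 2.326 at the 98% level.
p*(1−p*) = 0.2500.
(z*)²·p*(1−p*)/E² = 5.410276·0.2500/0.002401 = 563.336.
Rounding up, n = 564.

n = 564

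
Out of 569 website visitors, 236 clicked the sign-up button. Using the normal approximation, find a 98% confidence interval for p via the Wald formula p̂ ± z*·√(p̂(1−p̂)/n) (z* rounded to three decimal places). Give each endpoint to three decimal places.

With x = 236 successes in n = 569, p̂ = 0.41476.
SE = √(p̂(1−p̂)/n) = √(0.242735/569) = 0.020654.
The 98% critical value is z* = 2.326.
Margin = 2.326·0.020654 = 0.04804.
So the interval runs from 0.367 to 0.463.

(0.367, 0.463)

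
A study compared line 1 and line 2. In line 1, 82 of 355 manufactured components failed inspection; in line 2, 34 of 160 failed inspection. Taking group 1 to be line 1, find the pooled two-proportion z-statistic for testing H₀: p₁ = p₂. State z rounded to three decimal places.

z = 0.465

Sample proportions: p̂₁ = 82/355 = 0.23099 and p̂₂ = 34/160 = 0.21250.
Pooling: p̂ = 116/515 = 0.22524.
SE = √[p̂(1−p̂)(1/n₁+1/n₂)] = √[0.22524·0.77476·(1/355+1/160)] ≈ 0.039778.
z = 0.01849/0.039778 = 0.465.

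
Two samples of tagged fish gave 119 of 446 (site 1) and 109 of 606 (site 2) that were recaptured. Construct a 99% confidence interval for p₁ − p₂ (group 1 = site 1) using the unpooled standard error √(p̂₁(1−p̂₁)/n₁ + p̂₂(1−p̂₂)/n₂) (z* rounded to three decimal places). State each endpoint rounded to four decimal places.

p̂₁ = 0.26682, p̂₂ = 0.17987, so the observed difference is 0.08695.
SE = √(0.000438622 + 0.000243425) = √0.000682047 = 0.026116.
The 99% critical value is z* = 2.576. Margin of error = 0.06727.
Interval: 0.08695 ± 0.06727 → (0.0197, 0.1542).

(0.0197, 0.1542)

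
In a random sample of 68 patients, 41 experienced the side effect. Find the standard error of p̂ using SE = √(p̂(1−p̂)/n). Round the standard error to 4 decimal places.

SE = 0.0593

p̂ = 41/68 = 0.60294.
p̂(1−p̂) = 0.239403.
SE = √(0.239403/68) = √0.003520632 = 0.0593.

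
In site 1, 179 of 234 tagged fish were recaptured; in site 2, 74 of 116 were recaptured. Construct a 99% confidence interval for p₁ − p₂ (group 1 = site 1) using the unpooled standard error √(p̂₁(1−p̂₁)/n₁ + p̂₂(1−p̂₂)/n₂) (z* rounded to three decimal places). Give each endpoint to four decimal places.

(-0.0083, 0.2623)

p̂₁ = 179/234 = 0.76496, p̂₂ = 74/116 = 0.63793; p̂₁ − p̂₂ = 0.12703.
Unpooled SE = √(p̂₁(1−p̂₁)/n₁ + p̂₂(1−p̂₂)/n₂) = √(0.000768366 + 0.001991164) = 0.052531.
For 99% confidence, z* = 2.576. Margin of error = 0.13532.
Interval: 0.12703 ± 0.13532 → (-0.0083, 0.2623).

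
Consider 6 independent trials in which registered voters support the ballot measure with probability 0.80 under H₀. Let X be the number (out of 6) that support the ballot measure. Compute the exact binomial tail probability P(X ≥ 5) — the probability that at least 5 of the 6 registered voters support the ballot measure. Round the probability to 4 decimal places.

X is binomial with n = 6 and p = 0.80.
P(X ≥ 5) = C(6,5)·0.80^5·0.20^1 + C(6,6)·0.80^6·0.20^0.
= 0.393216 + 0.262144 = 0.6554.

P = 0.6554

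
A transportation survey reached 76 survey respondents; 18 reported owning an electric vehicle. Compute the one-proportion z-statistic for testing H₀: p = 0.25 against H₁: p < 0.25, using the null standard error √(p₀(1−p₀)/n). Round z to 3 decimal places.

The sample proportion is 18/76 = 0.23684.
Null standard error: √(0.25·0.75/76) = √0.002467105 = 0.049670.
Test statistic: z = -0.01316/0.049670 = -0.265.

z = -0.265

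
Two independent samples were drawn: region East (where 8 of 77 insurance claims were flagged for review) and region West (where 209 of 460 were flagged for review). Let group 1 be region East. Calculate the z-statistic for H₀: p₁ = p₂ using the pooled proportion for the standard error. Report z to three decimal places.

Sample proportions: p̂₁ = 8/77 = 0.10390 and p̂₂ = 209/460 = 0.45435.
Pooled p̂ = (8+209)/(77+460) = 217/537 = 0.40410.
Pooled SE = √[0.2408026·0.01516093] ≈ 0.060422.
z = -0.35045/0.060422 = -5.800.

z = -5.800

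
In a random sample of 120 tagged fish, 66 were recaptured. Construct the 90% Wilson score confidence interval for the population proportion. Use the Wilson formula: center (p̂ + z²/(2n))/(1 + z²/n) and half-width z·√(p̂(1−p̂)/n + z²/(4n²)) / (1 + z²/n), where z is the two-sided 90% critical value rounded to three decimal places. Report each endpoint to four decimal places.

p̂ = 66/120 = 0.55000; z = 1.645, so z² = 2.706025.
Denominator 1 + z²/n = 1 + 2.706025/120 = 1.022550.
Adjusted center: (0.55000 + z²/(2n))/1.022550 = 0.54890.
Radicand: p̂(1−p̂)/n + z²/(4n²) = 0.002062500 + 0.000046980 = 0.002109480.
Half-width = z·√(radicand)/denom = 1.645·0.045929/1.022550 = 0.07389.
Interval: 0.54890 ± 0.07389 → (0.4750, 0.6228).

(0.4750, 0.6228)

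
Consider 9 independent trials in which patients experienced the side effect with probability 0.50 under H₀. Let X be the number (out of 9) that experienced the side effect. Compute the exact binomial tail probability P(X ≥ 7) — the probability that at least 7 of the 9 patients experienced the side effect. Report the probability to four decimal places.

P = 0.0898

X ~ Binomial(n=9, p=0.50).
P(X ≥ 7) = C(9,7)·0.50^7·0.50^2 + C(9,8)·0.50^8·0.50^1 + C(9,9)·0.50^9·0.50^0.
= 0.070312 + 0.017578 + 0.001953 = 0.0898.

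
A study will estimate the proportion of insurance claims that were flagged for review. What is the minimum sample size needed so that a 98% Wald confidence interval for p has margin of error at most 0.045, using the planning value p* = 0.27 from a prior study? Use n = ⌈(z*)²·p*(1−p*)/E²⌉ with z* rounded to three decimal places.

The 98% critical value is z* = 2.326.
p*(1−p*) = 0.27·0.73 = 0.1971.
(z*)²·p*(1−p*)/E² = 5.410276·0.1971/0.002025 = 526.600.
Rounding up, n = 527.

n = 527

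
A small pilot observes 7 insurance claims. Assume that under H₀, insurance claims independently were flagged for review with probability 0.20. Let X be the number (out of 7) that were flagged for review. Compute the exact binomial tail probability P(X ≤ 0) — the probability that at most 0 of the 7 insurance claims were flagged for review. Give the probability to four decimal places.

X is binomial with n = 7 and p = 0.20.
P(X ≤ 0) = C(7,0)·0.20^0·0.80^7.
= 0.209715 = 0.2097.

P = 0.2097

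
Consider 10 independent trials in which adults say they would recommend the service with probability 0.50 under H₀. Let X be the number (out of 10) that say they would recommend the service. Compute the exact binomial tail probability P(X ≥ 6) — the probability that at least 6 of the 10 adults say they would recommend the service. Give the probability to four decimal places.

X ~ Binomial(n=10, p=0.50).
P(X ≥ 6) = Σ_{j=6}^{10} C(10,j)·0.50^j·0.50^{10−j}.
= 0.205078 + 0.117188 + 0.043945 + 0.009766 + 0.000977 = 0.3770.

P = 0.3770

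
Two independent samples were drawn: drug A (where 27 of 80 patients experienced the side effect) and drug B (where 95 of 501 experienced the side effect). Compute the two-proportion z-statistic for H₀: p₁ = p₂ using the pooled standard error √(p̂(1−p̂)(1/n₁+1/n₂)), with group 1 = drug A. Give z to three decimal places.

z = 3.016

Sample proportions: p̂₁ = 27/80 = 0.33750 and p̂₂ = 95/501 = 0.18962.
Pooling: p̂ = 122/581 = 0.20998.
SE = √[p̂(1−p̂)(1/n₁+1/n₂)] = √[0.20998·0.79002·(1/80+1/501)] ≈ 0.049038.
z = 0.14788/0.049038 = 3.016.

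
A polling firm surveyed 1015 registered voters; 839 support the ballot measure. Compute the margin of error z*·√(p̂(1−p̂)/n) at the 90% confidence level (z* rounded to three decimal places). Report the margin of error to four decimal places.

p̂ = 839/1015 = 0.82660.
SE(p̂) = √(0.82660·0.17340/1015) = 0.011883.
z* = 1.645 at the 90% level.
Margin of error = z*·SE = 1.645 × 0.011883 = 0.0195.

ME = 0.0195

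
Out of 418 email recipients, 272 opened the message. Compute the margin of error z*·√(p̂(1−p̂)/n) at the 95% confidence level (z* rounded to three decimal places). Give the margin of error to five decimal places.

With x = 272 successes in n = 418, p̂ = 0.65072.
SE = √(p̂(1−p̂)/n) = √(0.227284/418) = 0.023318.
The 95% critical value is z* = 1.960.
ME = 1.960·0.023318 = 0.04570.

ME = 0.04570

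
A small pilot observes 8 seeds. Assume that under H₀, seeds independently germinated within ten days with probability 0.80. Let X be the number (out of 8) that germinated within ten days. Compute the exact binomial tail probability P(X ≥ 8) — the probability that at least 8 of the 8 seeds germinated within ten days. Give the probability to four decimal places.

P = 0.1678

X is binomial with n = 8 and p = 0.80.
P(X ≥ 8) = C(8,8)·0.80^8·0.20^0.
= 0.167772 = 0.1678.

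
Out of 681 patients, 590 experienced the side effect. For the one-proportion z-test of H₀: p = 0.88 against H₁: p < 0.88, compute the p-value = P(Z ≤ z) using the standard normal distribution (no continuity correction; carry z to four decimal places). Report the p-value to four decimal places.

p-value = 0.1369

With x = 590 successes in n = 681, p̂ = 0.86637.
Under H₀, SE = √(p₀(1−p₀)/n) = √(0.88·0.12/681) = √0.000155066 = 0.012453.
Test statistic (full precision, shown to 4 dp): z = (590/681 − 0.88)/SE₀ ≈ -1.0943.
From the standard normal, P(Z ≤ z) = 0.1369.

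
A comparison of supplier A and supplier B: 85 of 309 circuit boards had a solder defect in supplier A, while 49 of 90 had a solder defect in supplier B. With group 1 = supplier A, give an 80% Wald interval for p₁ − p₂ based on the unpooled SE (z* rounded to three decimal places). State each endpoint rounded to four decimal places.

p̂₁ = 85/309 = 0.27508, p̂₂ = 49/90 = 0.54444; p̂₁ − p̂₂ = -0.26936.
SE = √(0.000645344 + 0.002755830) = √0.003401174 = 0.058320.
For 80% confidence, z* = 1.282. Margin of error = 0.07477.
Interval: -0.26936 ± 0.07477 → (-0.3441, -0.1946).

(-0.3441, -0.1946)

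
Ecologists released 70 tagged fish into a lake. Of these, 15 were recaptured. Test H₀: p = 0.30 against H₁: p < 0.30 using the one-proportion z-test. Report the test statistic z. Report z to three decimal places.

The sample proportion is 15/70 = 0.21429.
SE₀ = √(0.30·0.70/70) = 0.054772.
z = (0.21429 − 0.30)/0.054772 = -0.08571/0.054772 = -1.565.

z = -1.565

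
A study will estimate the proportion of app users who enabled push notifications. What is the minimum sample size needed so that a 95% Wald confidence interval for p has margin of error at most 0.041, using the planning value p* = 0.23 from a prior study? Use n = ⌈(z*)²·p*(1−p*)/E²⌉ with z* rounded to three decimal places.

z* = 1.960 at the 95% level.
p*(1−p*) = 0.23·0.77 = 0.1771.
(z*)²·p*(1−p*)/E² = 3.841600·0.1771/0.001681 = 404.728.
⌈404.728⌉ = 405.

n = 405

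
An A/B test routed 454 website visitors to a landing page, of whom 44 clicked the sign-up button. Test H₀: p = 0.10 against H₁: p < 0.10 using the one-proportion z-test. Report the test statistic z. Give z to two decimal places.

With x = 44 successes in n = 454, p̂ = 0.09692.
SE₀ = √(0.10·0.90/454) = 0.014080.
z = (0.09692 − 0.10)/0.014080 = -0.00308/0.014080 = -0.22.

z = -0.22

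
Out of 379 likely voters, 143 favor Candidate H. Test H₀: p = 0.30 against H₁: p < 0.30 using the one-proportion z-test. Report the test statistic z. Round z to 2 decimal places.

The sample proportion is 143/379 = 0.37731.
Under H₀, SE = √(p₀(1−p₀)/n) = √(0.30·0.70/379) = √0.000554090 = 0.023539.
z = (0.37731 − 0.30)/0.023539 = 0.07731/0.023539 = 3.28.

z = 3.28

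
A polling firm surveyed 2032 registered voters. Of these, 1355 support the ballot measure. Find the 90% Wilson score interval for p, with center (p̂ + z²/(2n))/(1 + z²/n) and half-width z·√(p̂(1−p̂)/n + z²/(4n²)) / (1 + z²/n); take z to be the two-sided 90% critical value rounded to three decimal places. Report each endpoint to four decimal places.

Here p̂ = 1355/2032 = 0.66683 and z = 1.645 (z² = 2.706025).
1 + z²/n = 1.001332.
Adjusted center: (0.66683 + z²/(2n))/1.001332 = 0.66661.
Radicand: p̂(1−p̂)/n + z²/(4n²) = 0.000109334 + 0.000000164 = 0.000109498.
Half-width = z·√(radicand)/denom = 1.645·0.010464/1.001332 = 0.01719.
Interval: 0.66661 ± 0.01719 → (0.6494, 0.6838).

(0.6494, 0.6838)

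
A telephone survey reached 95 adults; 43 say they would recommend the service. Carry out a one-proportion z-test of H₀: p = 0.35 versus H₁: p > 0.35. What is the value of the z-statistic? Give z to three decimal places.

z = 2.097

Sample proportion p̂ = 43/95 = 0.45263.
Under H₀, SE = √(p₀(1−p₀)/n) = √(0.35·0.65/95) = √0.002394737 = 0.048936.
Test statistic: z = 0.10263/0.048936 = 2.097.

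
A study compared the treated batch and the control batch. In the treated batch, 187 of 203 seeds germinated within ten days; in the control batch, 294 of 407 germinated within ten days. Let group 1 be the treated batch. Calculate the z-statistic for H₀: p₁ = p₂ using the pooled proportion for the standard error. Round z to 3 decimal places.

p̂₁ = 187/203 = 0.92118, p̂₂ = 294/407 = 0.72236.
Pooling: p̂ = 481/610 = 0.78852.
SE = √[p̂(1−p̂)(1/n₁+1/n₂)] = √[0.78852·0.21148·(1/203+1/407)] ≈ 0.035088.
z = 0.19882/0.035088 = 5.666.

z = 5.666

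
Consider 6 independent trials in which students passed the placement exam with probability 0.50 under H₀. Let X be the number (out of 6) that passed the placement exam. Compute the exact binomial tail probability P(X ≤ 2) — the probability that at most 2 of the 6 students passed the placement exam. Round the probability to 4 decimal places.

X is binomial with n = 6 and p = 0.50.
P(X ≤ 2) = C(6,0)·0.50^0·0.50^6 + C(6,1)·0.50^1·0.50^5 + C(6,2)·0.50^2·0.50^4.
= 0.015625 + 0.093750 + 0.234375 = 0.3438.

P = 0.3438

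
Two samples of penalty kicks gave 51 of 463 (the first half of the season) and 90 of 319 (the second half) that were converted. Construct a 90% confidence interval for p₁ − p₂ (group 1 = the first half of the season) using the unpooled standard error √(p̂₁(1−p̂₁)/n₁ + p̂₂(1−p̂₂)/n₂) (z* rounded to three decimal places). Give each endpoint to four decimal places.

(-0.2198, -0.1241)

p̂₁ = 0.11015, p̂₂ = 0.28213, so the observed difference is -0.17198.
SE = √(0.000211702 + 0.000634901) = √0.000846603 = 0.029096.
For 90% confidence, z* = 1.645. Margin = 1.645·0.029096 = 0.04786.
So the interval runs from -0.2198 to -0.1241.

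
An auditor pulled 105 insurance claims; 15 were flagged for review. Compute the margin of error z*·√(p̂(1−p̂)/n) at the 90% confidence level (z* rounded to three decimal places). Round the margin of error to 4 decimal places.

ME = 0.0562

The sample proportion is 15/105 = 0.14286.
SE = √(p̂(1−p̂)/n) = √(0.122449/105) = 0.034149.
For 90% confidence, z* = 1.645.
So ME = 0.0562.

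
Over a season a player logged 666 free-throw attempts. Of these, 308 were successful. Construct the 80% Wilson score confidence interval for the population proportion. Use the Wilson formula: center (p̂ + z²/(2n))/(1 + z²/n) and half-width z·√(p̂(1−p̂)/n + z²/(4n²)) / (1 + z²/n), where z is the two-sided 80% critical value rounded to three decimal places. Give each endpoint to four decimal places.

p̂ = 308/666 = 0.46246; z = 1.282, so z² = 1.643524.
Denominator 1 + z²/n = 1 + 1.643524/666 = 1.002468.
Adjusted center: (0.46246 + z²/(2n))/1.002468 = 0.46255.
Radicand: p̂(1−p̂)/n + z²/(4n²) = 0.000373260 + 0.000000926 = 0.000374186.
Half-width = z·√(radicand)/denom = 1.282·0.019344/1.002468 = 0.02474.
CI: 0.46255 ± 0.02474 = (0.4378, 0.4873).

(0.4378, 0.4873)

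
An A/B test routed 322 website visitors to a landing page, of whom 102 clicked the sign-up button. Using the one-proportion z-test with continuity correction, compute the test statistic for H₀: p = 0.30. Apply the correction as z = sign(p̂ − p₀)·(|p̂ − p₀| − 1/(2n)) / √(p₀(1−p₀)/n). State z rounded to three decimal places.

z = 0.596

The sample proportion is 102/322 = 0.31677. p̂ − p₀ = 0.016770.
1/(2n) = 0.001553.
Corrected numerator: |0.016770| − 0.001553 = 0.015217.
Null standard error: √(0.30·0.70/322) = √0.000652174 = 0.025538.
z = (+)0.015217/0.025538 = 0.596.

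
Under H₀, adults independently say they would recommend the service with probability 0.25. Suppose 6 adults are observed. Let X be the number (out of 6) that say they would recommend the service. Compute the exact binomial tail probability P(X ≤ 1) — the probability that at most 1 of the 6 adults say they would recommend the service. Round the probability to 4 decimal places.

X is binomial with n = 6 and p = 0.25.
P(X ≤ 1) = C(6,0)·0.25^0·0.75^6 + C(6,1)·0.25^1·0.75^5.
= 0.177979 + 0.355957 = 0.5339.

P = 0.5339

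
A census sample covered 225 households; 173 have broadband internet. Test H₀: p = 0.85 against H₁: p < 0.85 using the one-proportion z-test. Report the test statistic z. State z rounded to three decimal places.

The sample proportion is 173/225 = 0.76889.
SE₀ = √(0.85·0.15/225) = 0.023805.
z = (0.76889 − 0.85)/0.023805 = -0.08111/0.023805 = -3.407.

z = -3.407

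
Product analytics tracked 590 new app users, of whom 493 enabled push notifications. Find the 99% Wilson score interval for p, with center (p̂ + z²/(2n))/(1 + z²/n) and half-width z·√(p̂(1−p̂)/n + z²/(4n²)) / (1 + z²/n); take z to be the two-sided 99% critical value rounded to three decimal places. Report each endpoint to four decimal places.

p̂ = 493/590 = 0.83559; z = 2.576, so z² = 6.635776.
Denominator 1 + z²/n = 1 + 6.635776/590 = 1.011247.
Center = (0.83559 + 0.005624)/1.011247 = 0.83186.
Radicand: p̂(1−p̂)/n + z²/(4n²) = 0.000232843 + 0.000004766 = 0.000237609.
Half-width = z·√(radicand)/denom = 2.576·0.015415/1.011247 = 0.03927.
CI: 0.83186 ± 0.03927 = (0.7926, 0.8711).

(0.7926, 0.8711)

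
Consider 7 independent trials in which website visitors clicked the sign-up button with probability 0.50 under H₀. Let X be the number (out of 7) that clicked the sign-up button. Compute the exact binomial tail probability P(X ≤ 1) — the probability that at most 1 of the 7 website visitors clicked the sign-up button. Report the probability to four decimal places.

X is binomial with n = 7 and p = 0.50.
P(X ≤ 1) = C(7,0)·0.50^0·0.50^7 + C(7,1)·0.50^1·0.50^6.
= 0.007812 + 0.054688 = 0.0625.

P = 0.0625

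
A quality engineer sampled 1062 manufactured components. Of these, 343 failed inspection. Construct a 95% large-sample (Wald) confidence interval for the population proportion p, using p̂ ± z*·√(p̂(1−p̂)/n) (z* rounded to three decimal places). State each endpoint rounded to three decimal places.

(0.295, 0.351)

Sample proportion p̂ = 343/1062 = 0.32298.
Standard error of p̂: √(0.218662/1062) = √0.000205897 = 0.014349.
For 95% confidence, z* = 1.960.
Margin of error: 1.960 × 0.014349 = 0.02812.
Interval: 0.32298 ± 0.02812 → (0.295, 0.351).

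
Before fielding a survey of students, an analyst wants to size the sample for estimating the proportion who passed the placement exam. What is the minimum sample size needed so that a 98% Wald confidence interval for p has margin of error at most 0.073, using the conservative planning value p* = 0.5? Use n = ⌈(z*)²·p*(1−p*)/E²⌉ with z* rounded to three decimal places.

z* = 2.326 at the 98% level.
p*(1−p*) = 0.2500.
Required n before rounding: 5.410276 × 0.2500 / 0.073² = 253.813.
Rounding up, n = 254.

n = 254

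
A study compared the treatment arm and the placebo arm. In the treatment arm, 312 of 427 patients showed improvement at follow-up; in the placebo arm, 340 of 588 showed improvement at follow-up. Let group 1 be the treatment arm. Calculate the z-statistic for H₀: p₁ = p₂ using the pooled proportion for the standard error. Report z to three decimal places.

Sample proportions: p̂₁ = 312/427 = 0.73068 and p̂₂ = 340/588 = 0.57823.
Pooled p̂ = (312+340)/(427+588) = 652/1015 = 0.64236.
SE = √[p̂(1−p̂)(1/n₁+1/n₂)] = √[0.64236·0.35764·(1/427+1/588)] ≈ 0.030475.
z = (p̂₁ − p̂₂)/SE = (0.73068 − 0.57823)/0.030475 = 0.15245/0.030475 = 5.002.

z = 5.002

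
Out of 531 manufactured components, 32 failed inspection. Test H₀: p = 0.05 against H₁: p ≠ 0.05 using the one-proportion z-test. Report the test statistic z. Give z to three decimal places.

Sample proportion p̂ = 32/531 = 0.06026.
Null standard error: √(0.05·0.95/531) = √0.000089454 = 0.009458.
Test statistic: z = 0.01026/0.009458 = 1.085.

z = 1.085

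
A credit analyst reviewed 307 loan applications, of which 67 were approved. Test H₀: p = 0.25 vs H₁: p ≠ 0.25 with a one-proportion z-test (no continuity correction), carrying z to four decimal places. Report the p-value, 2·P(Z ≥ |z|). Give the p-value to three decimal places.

p-value = 0.199

The sample proportion is 67/307 = 0.21824.
Under H₀, SE = √(p₀(1−p₀)/n) = √(0.25·0.75/307) = √0.000610749 = 0.024713.
z = (p̂ − p₀)/SE = (67/307 − 0.25)/0.024713 ≈ -1.2851.
p-value = 2·P(Z ≥ |z|) with z = -1.2851 → 0.199.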